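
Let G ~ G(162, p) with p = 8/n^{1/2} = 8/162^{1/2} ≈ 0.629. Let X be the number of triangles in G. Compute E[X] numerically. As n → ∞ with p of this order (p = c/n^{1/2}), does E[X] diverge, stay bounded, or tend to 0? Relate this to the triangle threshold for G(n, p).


Number of potential triangles: C(162, 3) = 695520.
Each occurs with probability p³ ≈ (0.629)³ ≈ 2.48312e-01.
By linearity: E[X] = C(162, 3)·p³ ≈ 695520 · 2.48312e-01 ≈ 172705.855.
Since α = 1/2 < 1, p = c/n^{1/2} ≫ 1/n is above the triangle threshold p ~ 1/n. Asymptotically E[X] ~ (c³/6)·n^{3(1−α)} = (8³/6)·n^{1.5} → ∞; triangles are abundant w.h.p.

E[X] ≈ 172705.855; in regime p = Θ(1/n^{1/2}) E[X] diverges (above the triangle threshold p ~ 1/n).


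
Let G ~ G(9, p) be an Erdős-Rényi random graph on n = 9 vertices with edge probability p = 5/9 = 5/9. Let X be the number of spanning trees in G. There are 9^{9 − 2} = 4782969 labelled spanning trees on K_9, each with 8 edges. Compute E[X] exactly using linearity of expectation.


K_9 has 9^{9 − 2} = 4782969 labelled spanning trees.
For each such spanning tree H, let X_H = 1 if all 8 edges of H are present in G. Then P[X_H = 1] = p^{8} = (5/9)^{8} = 390625/43046721.
Summing the indicators: E[X] = Σ_H E[X_H] = 4782969 · p^{8} = 4782969 · 390625/43046721 = 390625/9.
Numerically: E[X] ≈ 43402.8.

E[X] = 4782969 · (5/9)^{8} = 390625/9 ≈ 43402.8.


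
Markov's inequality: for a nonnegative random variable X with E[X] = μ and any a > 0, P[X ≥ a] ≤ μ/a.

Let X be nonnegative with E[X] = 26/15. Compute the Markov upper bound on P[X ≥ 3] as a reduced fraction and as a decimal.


μ = E[X] = 26/15, a = 3.
Markov: P[X ≥ 3] ≤ μ/a = (26/15)/3 = 26/45.
Numerically: ≈ 0.577778.
(Since a = 3 > μ = 1.733333, the bound 26/45 is < 1 and informative.)

P[X ≥ 3] ≤ 26/45 ≈ 0.577778.


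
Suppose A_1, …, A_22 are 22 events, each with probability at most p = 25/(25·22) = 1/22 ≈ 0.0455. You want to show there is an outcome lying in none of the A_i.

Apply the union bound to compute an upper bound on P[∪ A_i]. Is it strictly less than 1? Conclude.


Union bound: P[∪_{i=1}^{22} A_i] ≤ Σ_i P[A_i] ≤ 22·p = 22·(1/22) = 1.
Numerically: 1 ≈ 1.0000.
Is 1 < 1? NO.
Since the bound 1 is ≥ 1, the union bound is uninformative here; it does NOT by itself certify existence.

22·p = 1 ≈ 1.0000; existence NOT certified by the union bound.


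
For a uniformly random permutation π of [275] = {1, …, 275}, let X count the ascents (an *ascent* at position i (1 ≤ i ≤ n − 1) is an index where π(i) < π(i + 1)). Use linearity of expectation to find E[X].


Write X = Σ X_I over i = 1, …, 274, with X_I the indicator of one ascent.
There are 274 indicators.
For each fixed i, the pair (π(i), π(i+1)) is a uniformly random ordered pair of distinct values from {1, …, 275}; by symmetry P[π(i) < π(i+1)] = 1/2.
By linearity: E[X] = 274 · (1/2) = (275 − 1) · (1/2) = 137 ≈ 137.0000.

E[X] = 137 = 137.0000.


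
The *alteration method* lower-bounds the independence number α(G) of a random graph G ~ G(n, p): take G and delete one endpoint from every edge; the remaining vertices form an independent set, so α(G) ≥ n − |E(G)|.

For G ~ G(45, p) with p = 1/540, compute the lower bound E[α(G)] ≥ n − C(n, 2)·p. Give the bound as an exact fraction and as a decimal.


E[|E(G)|] = C(45, 2)·p = 990 · (1/540) = 11/6.
E[α(G)] ≥ n − E[|E(G)|] = 45 − 11/6 = 259/6.
Numerically: ≈ 43.1667.
(This is only a lower bound; the true E[α(G)] may be larger.)

E[α(G)] ≥ 259/6 ≈ 43.1667.


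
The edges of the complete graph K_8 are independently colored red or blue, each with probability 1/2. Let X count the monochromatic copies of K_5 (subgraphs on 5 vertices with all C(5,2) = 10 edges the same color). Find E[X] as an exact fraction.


Let X = Σ_S X_S over the C(8, 5) = 56 subsets S of size 5, where X_S = 1 if the K_5 on S is monochromatic.
For a fixed S, the K_5 on S has C(5, 2) = 10 edges. P[all 10 edges red] = (1/2)^10, and likewise for blue, so P[monochromatic] = 2·(1/2)^10 = 2^{1 − 10} = 1/512.
Summing: E[X] = C(8, 5) · 2^{1 − 10} = 56 · 1/512 = 7/64.
Numerically: E[X] ≈ 0.109.

E[X] = C(8,5)·2^(1−C(5,2)) = 7/64 ≈ 0.109.


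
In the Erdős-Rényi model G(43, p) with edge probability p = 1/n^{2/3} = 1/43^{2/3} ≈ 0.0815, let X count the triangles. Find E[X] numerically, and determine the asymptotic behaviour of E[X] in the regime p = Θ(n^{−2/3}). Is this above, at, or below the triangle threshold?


Number of potential triangles: C(43, 3) = 12341.
Each occurs with probability p³ ≈ (0.0815)³ ≈ 5.40833e-04.
By linearity: E[X] = C(43, 3)·p³ ≈ 12341 · 5.40833e-04 ≈ 6.674.
Since α = 2/3 < 1, p = c/n^{2/3} ≫ 1/n is above the triangle threshold p ~ 1/n. Asymptotically E[X] ~ (c³/6)·n^{3(1−α)} = (1³/6)·n^{1} → ∞; triangles are abundant w.h.p.

E[X] ≈ 6.674; in regime p = Θ(1/n^{2/3}) E[X] diverges (above the triangle threshold p ~ 1/n).


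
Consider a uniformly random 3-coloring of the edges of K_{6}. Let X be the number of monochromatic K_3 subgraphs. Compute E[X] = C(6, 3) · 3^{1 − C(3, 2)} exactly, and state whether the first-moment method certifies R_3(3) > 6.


E[X] = C(6, 3) · 3^{1 − 3} = 20 · 3^{−2} = 20/9.
As a reduced fraction: E[X] = 20/9 ≈ 2.222.
Is E[X] < 1? NO.
Since E[X] ≥ 1, the first-moment bound is inconclusive at n = 6; it does NOT by itself certify R_3(3) > 6.

E[X] = 20/9 ≈ 2.222; E[X] ≥ 1; first-moment method inconclusive here.


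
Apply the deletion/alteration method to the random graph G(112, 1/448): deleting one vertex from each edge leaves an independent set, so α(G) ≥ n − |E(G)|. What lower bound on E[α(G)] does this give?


E[|E(G)|] = C(112, 2)·p = 6216 · (1/448) = 111/8.
E[α(G)] ≥ n − E[|E(G)|] = 112 − 111/8 = 785/8.
Numerically: ≈ 98.1250.
(This is only a lower bound; the true E[α(G)] may be larger.)

E[α(G)] ≥ 785/8 ≈ 98.1250.


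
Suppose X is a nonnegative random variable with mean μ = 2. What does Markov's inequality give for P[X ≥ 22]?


μ = E[X] = 2, a = 22.
Markov: P[X ≥ 22] ≤ μ/a = (2)/22 = 1/11.
Numerically: ≈ 0.090909.
(Since a = 22 > μ = 2.000000, the bound 1/11 is < 1 and informative.)

P[X ≥ 22] ≤ 1/11 ≈ 0.090909.


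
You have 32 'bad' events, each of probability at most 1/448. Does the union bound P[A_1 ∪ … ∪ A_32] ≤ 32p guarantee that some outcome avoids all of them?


Union bound: P[∪_{i=1}^{32} A_i] ≤ Σ_i P[A_i] ≤ 32·p = 32·(1/448) = 1/14.
Numerically: 1/14 ≈ 0.0714286.
Is 1/14 < 1? YES.
Since P[∪ A_i] ≤ 1/14 < 1, the complement has P[∩ A_i^c] ≥ 1 − 1/14 = 13/14 > 0, so some outcome avoids every A_i.

32·p = 1/14 ≈ 0.0714286; existence CERTIFIED by the union bound.


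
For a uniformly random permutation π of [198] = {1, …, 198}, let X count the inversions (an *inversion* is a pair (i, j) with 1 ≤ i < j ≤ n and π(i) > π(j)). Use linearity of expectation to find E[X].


Write X = Σ X_I over the C(198, 2) = 19503 pairs i < j, with X_I the indicator of one inversion.
There are 19503 indicators.
For each fixed pair i < j, the values π(i) and π(j) are two distinct elements of {1, …, 198} in uniformly random order; by symmetry P[π(i) > π(j)] = 1/2.
By linearity: E[X] = 19503 · (1/2) = C(198, 2) · (1/2) = 19503/2 = 19503/2 ≈ 9751.500000.

E[X] = 19503/2 = 9751.500000.


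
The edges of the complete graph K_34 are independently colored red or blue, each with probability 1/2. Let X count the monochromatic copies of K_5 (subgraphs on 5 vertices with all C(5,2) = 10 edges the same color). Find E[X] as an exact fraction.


Let X = Σ_S X_S over the C(34, 5) = 278256 subsets S of size 5, where X_S = 1 if the K_5 on S is monochromatic.
For a fixed S, the K_5 on S has C(5, 2) = 10 edges. P[all 10 edges red] = (1/2)^10, and likewise for blue, so P[monochromatic] = 2·(1/2)^10 = 2^{1 − 10} = 1/512.
Summing: E[X] = C(34, 5) · 2^{1 − 10} = 278256 · 1/512 = 17391/32.
Numerically: E[X] ≈ 543.4688.

E[X] = C(34,5)·2^(1−C(5,2)) = 17391/32 ≈ 543.4688.


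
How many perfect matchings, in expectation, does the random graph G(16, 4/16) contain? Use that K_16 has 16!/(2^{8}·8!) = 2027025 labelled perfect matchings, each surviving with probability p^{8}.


K_16 has 16!/(2^{8}·8!) = 2027025 labelled perfect matchings.
For each such perfect matching H, let X_H = 1 if all 8 edges of H are present in G. Then P[X_H = 1] = p^{8} = (1/4)^{8} = 1/65536.
Summing the indicators: E[X] = Σ_H E[X_H] = 2027025 · p^{8} = 2027025 · 1/65536 = 2027025/65536.
Numerically: E[X] ≈ 30.9.

E[X] = 2027025 · (1/4)^{8} = 2027025/65536 ≈ 30.9.


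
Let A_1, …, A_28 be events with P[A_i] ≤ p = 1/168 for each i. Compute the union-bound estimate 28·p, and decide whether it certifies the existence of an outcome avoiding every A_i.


Union bound: P[∪_{i=1}^{28} A_i] ≤ Σ_i P[A_i] ≤ 28·p = 28·(1/168) = 1/6.
Numerically: 1/6 ≈ 0.167.
Is 1/6 < 1? YES.
Since P[∪ A_i] ≤ 1/6 < 1, the complement has P[∩ A_i^c] ≥ 1 − 1/6 = 5/6 > 0, so some outcome avoids every A_i.

28·p = 1/6 ≈ 0.167; existence CERTIFIED by the union bound.


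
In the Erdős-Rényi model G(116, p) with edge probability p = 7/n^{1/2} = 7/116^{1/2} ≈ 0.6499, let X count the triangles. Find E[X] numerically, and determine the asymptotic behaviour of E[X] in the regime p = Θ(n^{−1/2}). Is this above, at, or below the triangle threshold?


Number of potential triangles: C(116, 3) = 253460.
Each occurs with probability p³ ≈ (0.6499)³ ≈ 2.745410e-01.
By linearity: E[X] = C(116, 3)·p³ ≈ 253460 · 2.745410e-01 ≈ 69585.1498.
Since α = 1/2 < 1, p = c/n^{1/2} ≫ 1/n is above the triangle threshold p ~ 1/n. Asymptotically E[X] ~ (c³/6)·n^{3(1−α)} = (7³/6)·n^{1.5} → ∞; triangles are abundant w.h.p.

E[X] ≈ 69585.1498; in regime p = Θ(1/n^{1/2}) E[X] diverges (above the triangle threshold p ~ 1/n).


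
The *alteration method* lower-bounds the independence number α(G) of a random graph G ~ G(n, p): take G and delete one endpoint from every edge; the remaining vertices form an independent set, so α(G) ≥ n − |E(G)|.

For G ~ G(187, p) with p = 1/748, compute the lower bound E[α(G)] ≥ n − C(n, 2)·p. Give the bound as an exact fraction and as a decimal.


E[|E(G)|] = C(187, 2)·p = 17391 · (1/748) = 93/4.
E[α(G)] ≥ n − E[|E(G)|] = 187 − 93/4 = 655/4.
Numerically: ≈ 163.750000.
(This is only a lower bound; the true E[α(G)] may be larger.)

E[α(G)] ≥ 655/4 ≈ 163.750000.


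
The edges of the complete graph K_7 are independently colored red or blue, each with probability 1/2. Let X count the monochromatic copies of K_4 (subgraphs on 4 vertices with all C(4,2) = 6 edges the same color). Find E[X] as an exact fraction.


Let X = Σ_S X_S over the C(7, 4) = 35 subsets S of size 4, where X_S = 1 if the K_4 on S is monochromatic.
For a fixed S, the K_4 on S has C(4, 2) = 6 edges. P[all 6 edges red] = (1/2)^6, and likewise for blue, so P[monochromatic] = 2·(1/2)^6 = 2^{1 − 6} = 1/32.
Summing: E[X] = C(7, 4) · 2^{1 − 6} = 35 · 1/32 = 35/32.
Numerically: E[X] ≈ 1.09375.

E[X] = C(7,4)·2^(1−C(4,2)) = 35/32 ≈ 1.09375.


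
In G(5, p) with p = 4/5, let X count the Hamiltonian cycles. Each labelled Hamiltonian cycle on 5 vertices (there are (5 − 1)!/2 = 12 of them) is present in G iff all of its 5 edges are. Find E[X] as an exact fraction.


K_5 has (5 − 1)!/2 = 12 labelled Hamiltonian cycles.
For each such Hamiltonian cycle H, let X_H = 1 if all 5 edges of H are present in G. Then P[X_H = 1] = p^{5} = (4/5)^{5} = 1024/3125.
By linearity: E[X] = Σ_H E[X_H] = 12 · p^{5} = 12 · 1024/3125 = 12288/3125.
Numerically: E[X] ≈ 3.932.

E[X] = 12 · (4/5)^{5} = 12288/3125 ≈ 3.932.


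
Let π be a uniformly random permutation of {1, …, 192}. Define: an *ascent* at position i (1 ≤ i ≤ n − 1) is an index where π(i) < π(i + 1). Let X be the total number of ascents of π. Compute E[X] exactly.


Write X = Σ X_I over i = 1, …, 191, with X_I the indicator of one ascent.
There are 191 indicators.
For each fixed i, the pair (π(i), π(i+1)) is a uniformly random ordered pair of distinct values from {1, …, 192}; by symmetry P[π(i) < π(i+1)] = 1/2.
By linearity: E[X] = 191 · (1/2) = (192 − 1) · (1/2) = 191/2 ≈ 95.500.

E[X] = 191/2 = 95.500.


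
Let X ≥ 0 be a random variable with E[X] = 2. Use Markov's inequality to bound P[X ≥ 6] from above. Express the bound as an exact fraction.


μ = E[X] = 2, a = 6.
Markov: P[X ≥ 6] ≤ μ/a = (2)/6 = 1/3.
Numerically: ≈ 0.33333.
(Since a = 6 > μ = 2.00000, the bound 1/3 is < 1 and informative.)

P[X ≥ 6] ≤ 1/3 ≈ 0.33333.


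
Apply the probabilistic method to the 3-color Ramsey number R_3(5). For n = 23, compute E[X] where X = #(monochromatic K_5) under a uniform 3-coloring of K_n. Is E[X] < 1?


E[X] = C(23, 5) · 3^{1 − 10} = 33649 · 3^{−9} = 33649/19683.
As a reduced fraction: E[X] = 33649/19683 ≈ 1.7095463.
Is E[X] < 1? NO.
Since E[X] ≥ 1, the first-moment bound is inconclusive at n = 23; it does NOT by itself certify R_3(5) > 23.

E[X] = 33649/19683 ≈ 1.7095463; E[X] ≥ 1; first-moment method inconclusive here.


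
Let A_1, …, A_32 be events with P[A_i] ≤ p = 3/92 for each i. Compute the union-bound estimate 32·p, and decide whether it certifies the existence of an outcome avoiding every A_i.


Union bound: P[∪_{i=1}^{32} A_i] ≤ Σ_i P[A_i] ≤ 32·p = 32·(3/92) = 24/23.
Numerically: 24/23 ≈ 1.043.
Is 24/23 < 1? NO.
Since the bound 24/23 is ≥ 1, the union bound is uninformative here; it does NOT by itself certify existence.

32·p = 24/23 ≈ 1.043; existence NOT certified by the union bound.


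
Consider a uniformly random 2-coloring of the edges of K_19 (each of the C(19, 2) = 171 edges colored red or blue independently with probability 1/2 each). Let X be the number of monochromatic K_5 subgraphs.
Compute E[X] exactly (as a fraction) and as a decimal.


Let X = Σ_S X_S over the C(19, 5) = 11628 subsets S of size 5, where X_S = 1 if the K_5 on S is monochromatic.
For a fixed S, the K_5 on S has C(5, 2) = 10 edges. P[all 10 edges red] = (1/2)^10, and likewise for blue, so P[monochromatic] = 2·(1/2)^10 = 2^{1 − 10} = 1/512.
Summing: E[X] = C(19, 5) · 2^{1 − 10} = 11628 · 1/512 = 2907/128.
Numerically: E[X] ≈ 22.710938.

E[X] = C(19,5)·2^(1−C(5,2)) = 2907/128 ≈ 22.710938.


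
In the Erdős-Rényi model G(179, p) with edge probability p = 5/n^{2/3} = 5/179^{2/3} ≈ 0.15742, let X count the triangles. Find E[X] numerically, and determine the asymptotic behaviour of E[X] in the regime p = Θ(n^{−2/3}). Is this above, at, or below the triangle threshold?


Number of potential triangles: C(179, 3) = 939929.
Each occurs with probability p³ ≈ (0.15742)³ ≈ 3.9012515e-03.
By linearity: E[X] = C(179, 3)·p³ ≈ 939929 · 3.9012515e-03 ≈ 3666.89944.
Since α = 2/3 < 1, p = c/n^{2/3} ≫ 1/n is above the triangle threshold p ~ 1/n. Asymptotically E[X] ~ (c³/6)·n^{3(1−α)} = (5³/6)·n^{1} → ∞; triangles are abundant w.h.p.

E[X] ≈ 3666.89944; in regime p = Θ(1/n^{2/3}) E[X] diverges (above the triangle threshold p ~ 1/n).


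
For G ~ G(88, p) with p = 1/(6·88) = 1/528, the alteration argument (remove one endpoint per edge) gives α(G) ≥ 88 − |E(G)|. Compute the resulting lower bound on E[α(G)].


E[|E(G)|] = C(88, 2)·p = 3828 · (1/528) = 29/4.
E[α(G)] ≥ n − E[|E(G)|] = 88 − 29/4 = 323/4.
Numerically: ≈ 80.750.
(This is only a lower bound; the true E[α(G)] may be larger.)

E[α(G)] ≥ 323/4 ≈ 80.750.


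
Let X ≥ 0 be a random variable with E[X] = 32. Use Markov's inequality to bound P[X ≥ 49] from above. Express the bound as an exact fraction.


μ = E[X] = 32, a = 49.
Markov: P[X ≥ 49] ≤ μ/a = (32)/49 = 32/49.
Numerically: ≈ 0.65306.
(Since a = 49 > μ = 32.00000, the bound 32/49 is < 1 and informative.)

P[X ≥ 49] ≤ 32/49 ≈ 0.65306.


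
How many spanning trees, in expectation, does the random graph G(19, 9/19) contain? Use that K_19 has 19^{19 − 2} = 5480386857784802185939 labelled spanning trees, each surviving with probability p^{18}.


K_19 has 19^{19 − 2} = 5480386857784802185939 labelled spanning trees.
For each such spanning tree H, let X_H = 1 if all 18 edges of H are present in G. Then P[X_H = 1] = p^{18} = (9/19)^{18} = 150094635296999121/104127350297911241532841.
By linearity of expectation: E[X] = Σ_H E[X_H] = 5480386857784802185939 · p^{18} = 5480386857784802185939 · 150094635296999121/104127350297911241532841 = 150094635296999121/19.
Numerically: E[X] ≈ 7.9e+15.

E[X] = 5480386857784802185939 · (9/19)^{18} = 150094635296999121/19 ≈ 7.9e+15.


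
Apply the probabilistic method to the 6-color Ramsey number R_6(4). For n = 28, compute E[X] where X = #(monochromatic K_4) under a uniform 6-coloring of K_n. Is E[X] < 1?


E[X] = C(28, 4) · 6^{1 − 6} = 20475 · 6^{−5} = 20475/7776.
As a reduced fraction: E[X] = 2275/864 ≈ 2.633102.
Is E[X] < 1? NO.
Since E[X] ≥ 1, the first-moment bound is inconclusive at n = 28; it does NOT by itself certify R_6(4) > 28.

E[X] = 2275/864 ≈ 2.633102; E[X] ≥ 1; first-moment method inconclusive here.


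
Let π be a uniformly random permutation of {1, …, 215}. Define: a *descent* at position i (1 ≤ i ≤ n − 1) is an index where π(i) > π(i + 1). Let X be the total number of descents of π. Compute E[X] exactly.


Write X = Σ X_I over i = 1, …, 214, with X_I the indicator of one descent.
There are 214 indicators.
For each fixed i, the pair (π(i), π(i+1)) is a uniformly random ordered pair of distinct values from {1, …, 215}; by symmetry P[π(i) > π(i+1)] = 1/2.
By linearity: E[X] = 214 · (1/2) = (215 − 1) · (1/2) = 107 ≈ 107.00000.

E[X] = 107 = 107.00000.


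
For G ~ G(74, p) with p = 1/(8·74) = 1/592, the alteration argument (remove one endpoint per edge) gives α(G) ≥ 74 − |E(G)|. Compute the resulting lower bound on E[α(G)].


E[|E(G)|] = C(74, 2)·p = 2701 · (1/592) = 73/16.
E[α(G)] ≥ n − E[|E(G)|] = 74 − 73/16 = 1111/16.
Numerically: ≈ 69.4375.
(This is only a lower bound; the true E[α(G)] may be larger.)

E[α(G)] ≥ 1111/16 ≈ 69.4375.


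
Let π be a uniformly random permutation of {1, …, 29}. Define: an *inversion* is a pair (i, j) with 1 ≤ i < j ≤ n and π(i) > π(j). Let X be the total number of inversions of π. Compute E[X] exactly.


Write X = Σ X_I over the C(29, 2) = 406 pairs i < j, with X_I the indicator of one inversion.
There are 406 indicators.
For each fixed pair i < j, the values π(i) and π(j) are two distinct elements of {1, …, 29} in uniformly random order; by symmetry P[π(i) > π(j)] = 1/2.
By linearity: E[X] = 406 · (1/2) = C(29, 2) · (1/2) = 406/2 = 203 ≈ 203.00000.

E[X] = 203 = 203.00000.


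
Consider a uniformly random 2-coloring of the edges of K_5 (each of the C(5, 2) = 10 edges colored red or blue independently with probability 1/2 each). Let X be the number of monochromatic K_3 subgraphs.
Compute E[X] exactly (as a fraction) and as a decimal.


Let X = Σ_S X_S over the C(5, 3) = 10 subsets S of size 3, where X_S = 1 if the K_3 on S is monochromatic.
For a fixed S, the K_3 on S has C(3, 2) = 3 edges. P[all 3 edges red] = (1/2)^3, and likewise for blue, so P[monochromatic] = 2·(1/2)^3 = 2^{1 − 3} = 1/4.
Summing: E[X] = C(5, 3) · 2^{1 − 3} = 10 · 1/4 = 5/2.
Numerically: E[X] ≈ 2.500.

E[X] = C(5,3)·2^(1−C(3,2)) = 5/2 ≈ 2.500.


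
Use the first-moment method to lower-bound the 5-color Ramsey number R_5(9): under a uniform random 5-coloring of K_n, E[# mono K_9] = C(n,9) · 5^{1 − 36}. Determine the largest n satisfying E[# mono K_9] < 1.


We need C(n, 9) · 5^{1 − 36} < 1, i.e. C(n, 9) < 5^{36 − 1} = 2910383045673370361328125.
Check values of n near the boundary:
  n = 2166: C(2166, 9) = 2844037944203015677277940; 2844037944203015677277940 < 2910383045673370361328125? YES
  n = 2167: C(2167, 9) = 2855899084841489792706810; 2855899084841489792706810 < 2910383045673370361328125? YES
  n = 2168: C(2168, 9) = 2867804175977929537095120; 2867804175977929537095120 < 2910383045673370361328125? YES
  n = 2169: C(2169, 9) = 2879753360044504243499683; 2879753360044504243499683 < 2910383045673370361328125? YES
  n = 2170: C(2170, 9) = 2891746779868845075610510; 2891746779868845075610510 < 2910383045673370361328125? YES
  n = 2171: C(2171, 9) = 2903784578674959601827205; 2903784578674959601827205 < 2910383045673370361328125? YES
  n = 2172: C(2172, 9) = 2915866900084148060642020; 2915866900084148060642020 < 2910383045673370361328125? NO
  n = 2173: C(2173, 9) = 2927993888115921319674265; 2927993888115921319674265 < 2910383045673370361328125? NO
  n = 2174: C(2174, 9) = 2940165687188920530702934; 2940165687188920530702934 < 2910383045673370361328125? NO
The largest n with C(n, 9) < 2910383045673370361328125 is n = 2171 (where E[X] = 580756915734991920365441/582076609134674072265625 ≈ 0.99773). Hence R_5(9) > 2171, i.e. R_5(9) ≥ 2172.

Largest n = 2171; hence R_5(9) > 2171.


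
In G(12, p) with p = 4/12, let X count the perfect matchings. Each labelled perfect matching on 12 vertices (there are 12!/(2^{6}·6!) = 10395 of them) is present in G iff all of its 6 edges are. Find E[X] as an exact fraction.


K_12 has 12!/(2^{6}·6!) = 10395 labelled perfect matchings.
For each such perfect matching H, let X_H = 1 if all 6 edges of H are present in G. Then P[X_H = 1] = p^{6} = (1/3)^{6} = 1/729.
By linearity of expectation: E[X] = Σ_H E[X_H] = 10395 · p^{6} = 10395 · 1/729 = 385/27.
Numerically: E[X] ≈ 14.2593.

E[X] = 10395 · (1/3)^{6} = 385/27 ≈ 14.2593.


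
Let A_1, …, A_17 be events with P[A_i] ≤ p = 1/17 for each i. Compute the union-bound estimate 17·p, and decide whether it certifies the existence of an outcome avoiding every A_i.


Union bound: P[∪_{i=1}^{17} A_i] ≤ Σ_i P[A_i] ≤ 17·p = 17·(1/17) = 1.
Numerically: 1 ≈ 1.000000.
Is 1 < 1? NO.
Since the bound 1 is ≥ 1, the union bound is uninformative here; it does NOT by itself certify existence.

17·p = 1 ≈ 1.000000; existence NOT certified by the union bound.


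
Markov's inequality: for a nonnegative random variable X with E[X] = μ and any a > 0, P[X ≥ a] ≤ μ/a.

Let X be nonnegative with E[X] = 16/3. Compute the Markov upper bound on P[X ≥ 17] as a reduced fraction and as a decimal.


μ = E[X] = 16/3, a = 17.
Markov: P[X ≥ 17] ≤ μ/a = (16/3)/17 = 16/51.
Numerically: ≈ 0.314.
(Since a = 17 > μ = 5.333, the bound 16/51 is < 1 and informative.)

P[X ≥ 17] ≤ 16/51 ≈ 0.314.


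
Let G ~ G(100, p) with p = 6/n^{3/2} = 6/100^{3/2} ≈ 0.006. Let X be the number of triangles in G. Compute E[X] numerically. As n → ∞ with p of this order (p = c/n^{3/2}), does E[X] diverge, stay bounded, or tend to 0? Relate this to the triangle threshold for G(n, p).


Number of potential triangles: C(100, 3) = 161700.
Each occurs with probability p³ ≈ (0.006)³ ≈ 2.160000e-07.
By linearity: E[X] = C(100, 3)·p³ ≈ 161700 · 2.160000e-07 ≈ 0.0349.
Since α = 3/2 > 1, p = c/n^{3/2} = o(1/n) is below the triangle threshold p ~ 1/n. Asymptotically E[X] ~ (c³/6)·n^{3(1−α)} = (6³/6)·n^{-1.5} → 0, so by Markov's inequality G has no triangles w.h.p.

E[X] ≈ 0.0349; in regime p = Θ(1/n^{3/2}) E[X] tends to 0 (below the triangle threshold p ~ 1/n).


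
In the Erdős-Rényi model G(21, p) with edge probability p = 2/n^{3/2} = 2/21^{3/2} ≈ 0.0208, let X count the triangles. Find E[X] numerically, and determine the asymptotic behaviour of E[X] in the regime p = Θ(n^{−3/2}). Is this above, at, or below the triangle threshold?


Number of potential triangles: C(21, 3) = 1330.
Each occurs with probability p³ ≈ (0.0208)³ ≈ 8.97642e-06.
By linearity: E[X] = C(21, 3)·p³ ≈ 1330 · 8.97642e-06 ≈ 0.012.
Since α = 3/2 > 1, p = c/n^{3/2} = o(1/n) is below the triangle threshold p ~ 1/n. Asymptotically E[X] ~ (c³/6)·n^{3(1−α)} = (2³/6)·n^{-1.5} → 0, so by Markov's inequality G has no triangles w.h.p.

E[X] ≈ 0.012; in regime p = Θ(1/n^{3/2}) E[X] tends to 0 (below the triangle threshold p ~ 1/n).


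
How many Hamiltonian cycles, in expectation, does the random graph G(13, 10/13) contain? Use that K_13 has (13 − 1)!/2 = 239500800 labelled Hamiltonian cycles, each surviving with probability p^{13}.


K_13 has (13 − 1)!/2 = 239500800 labelled Hamiltonian cycles.
For each such Hamiltonian cycle H, let X_H = 1 if all 13 edges of H are present in G. Then P[X_H = 1] = p^{13} = (10/13)^{13} = 10000000000000/302875106592253.
By linearity: E[X] = Σ_H E[X_H] = 239500800 · p^{13} = 239500800 · 10000000000000/302875106592253 = 2395008000000000000000/302875106592253.
Numerically: E[X] ≈ 7.91e+06.

E[X] = 239500800 · (10/13)^{13} = 2395008000000000000000/302875106592253 ≈ 7.91e+06.


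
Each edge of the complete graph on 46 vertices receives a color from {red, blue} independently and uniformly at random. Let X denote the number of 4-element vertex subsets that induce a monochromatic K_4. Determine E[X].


Let X = Σ_S X_S over the C(46, 4) = 163185 subsets S of size 4, where X_S = 1 if the K_4 on S is monochromatic.
For a fixed S, the K_4 on S has C(4, 2) = 6 edges. P[all 6 edges red] = (1/2)^6, and likewise for blue, so P[monochromatic] = 2·(1/2)^6 = 2^{1 − 6} = 1/32.
By linearity of expectation: E[X] = C(46, 4) · 2^{1 − 6} = 163185 · 1/32 = 163185/32.
Numerically: E[X] ≈ 5099.53125.

E[X] = C(46,4)·2^(1−C(4,2)) = 163185/32 ≈ 5099.53125.


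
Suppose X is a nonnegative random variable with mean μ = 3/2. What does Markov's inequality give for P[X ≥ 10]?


μ = E[X] = 3/2, a = 10.
Markov: P[X ≥ 10] ≤ μ/a = (3/2)/10 = 3/20.
Numerically: ≈ 0.1500.
(Since a = 10 > μ = 1.5000, the bound 3/20 is < 1 and informative.)

P[X ≥ 10] ≤ 3/20 ≈ 0.1500.


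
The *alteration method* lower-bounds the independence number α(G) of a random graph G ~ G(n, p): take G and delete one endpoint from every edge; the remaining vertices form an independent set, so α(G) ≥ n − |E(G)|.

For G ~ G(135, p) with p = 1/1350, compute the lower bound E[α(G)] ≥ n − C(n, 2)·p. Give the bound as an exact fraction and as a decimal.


E[|E(G)|] = C(135, 2)·p = 9045 · (1/1350) = 67/10.
E[α(G)] ≥ n − E[|E(G)|] = 135 − 67/10 = 1283/10.
Numerically: ≈ 128.3000.
(This is only a lower bound; the true E[α(G)] may be larger.)

E[α(G)] ≥ 1283/10 ≈ 128.3000.


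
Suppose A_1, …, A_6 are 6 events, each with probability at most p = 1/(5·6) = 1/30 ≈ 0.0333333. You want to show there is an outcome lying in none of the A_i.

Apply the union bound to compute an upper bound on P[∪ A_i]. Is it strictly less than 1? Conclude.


Union bound: P[∪_{i=1}^{6} A_i] ≤ Σ_i P[A_i] ≤ 6·p = 6·(1/30) = 1/5.
Numerically: 1/5 ≈ 0.2000000.
Is 1/5 < 1? YES.
Since P[∪ A_i] ≤ 1/5 < 1, the complement has P[∩ A_i^c] ≥ 1 − 1/5 = 4/5 > 0, so some outcome avoids every A_i.

6·p = 1/5 ≈ 0.2000000; existence CERTIFIED by the union bound.


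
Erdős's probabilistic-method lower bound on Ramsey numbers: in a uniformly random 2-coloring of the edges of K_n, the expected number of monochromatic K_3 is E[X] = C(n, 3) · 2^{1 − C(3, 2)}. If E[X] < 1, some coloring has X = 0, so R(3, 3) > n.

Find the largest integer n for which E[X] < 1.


We need C(n, 3) · 2^{1 − 3} < 1, i.e. C(n, 3) < 2^{3 − 1} = 4.
Check values of n near the boundary:
  n = 3: C(3, 3) = 1; 1 < 4? YES
  n = 4: C(4, 3) = 4; 4 < 4? NO
The largest n with C(n, 3) < 4 is n = 3 (where E[X] = 1/4 ≈ 0.25000). Hence R(3, 3) > 3, i.e. R(3, 3) ≥ 4.

Largest n = 3; hence R(3, 3) > 3.


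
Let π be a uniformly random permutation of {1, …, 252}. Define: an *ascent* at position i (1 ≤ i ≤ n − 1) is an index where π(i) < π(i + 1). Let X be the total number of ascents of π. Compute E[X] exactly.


Write X = Σ X_I over i = 1, …, 251, with X_I the indicator of one ascent.
There are 251 indicators.
For each fixed i, the pair (π(i), π(i+1)) is a uniformly random ordered pair of distinct values from {1, …, 252}; by symmetry P[π(i) < π(i+1)] = 1/2.
By linearity: E[X] = 251 · (1/2) = (252 − 1) · (1/2) = 251/2 ≈ 125.5000.

E[X] = 251/2 = 125.5000.


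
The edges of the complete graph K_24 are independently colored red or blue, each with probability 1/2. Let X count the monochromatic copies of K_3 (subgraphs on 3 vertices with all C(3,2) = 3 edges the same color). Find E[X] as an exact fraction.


Let X = Σ_S X_S over the C(24, 3) = 2024 subsets S of size 3, where X_S = 1 if the K_3 on S is monochromatic.
For a fixed S, the K_3 on S has C(3, 2) = 3 edges. P[all 3 edges red] = (1/2)^3, and likewise for blue, so P[monochromatic] = 2·(1/2)^3 = 2^{1 − 3} = 1/4.
By linearity: E[X] = C(24, 3) · 2^{1 − 3} = 2024 · 1/4 = 506.
Numerically: E[X] ≈ 506.000000.

E[X] = C(24,3)·2^(1−C(3,2)) = 506 ≈ 506.000000.


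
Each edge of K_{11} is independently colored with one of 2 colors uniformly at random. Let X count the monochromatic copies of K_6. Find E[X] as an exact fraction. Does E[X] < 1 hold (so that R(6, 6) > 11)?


E[X] = C(11, 6) · 2^{1 − 15} = 462 · 2^{−14} = 462/16384.
As a reduced fraction: E[X] = 231/8192 ≈ 0.028.
Is E[X] < 1? YES.
Since E[X] < 1, there exists a 2-coloring of K_{11} with no monochromatic K_6; hence R(6, 6) > 11.

E[X] = 231/8192 ≈ 0.028; E[X] < 1, so R(6, 6) > 11.


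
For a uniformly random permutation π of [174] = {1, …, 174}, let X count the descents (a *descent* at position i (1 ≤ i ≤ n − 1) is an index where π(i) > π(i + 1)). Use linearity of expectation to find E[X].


Write X = Σ X_I over i = 1, …, 173, with X_I the indicator of one descent.
There are 173 indicators.
For each fixed i, the pair (π(i), π(i+1)) is a uniformly random ordered pair of distinct values from {1, …, 174}; by symmetry P[π(i) > π(i+1)] = 1/2.
By linearity: E[X] = 173 · (1/2) = (174 − 1) · (1/2) = 173/2 ≈ 86.5000.

E[X] = 173/2 = 86.5000.


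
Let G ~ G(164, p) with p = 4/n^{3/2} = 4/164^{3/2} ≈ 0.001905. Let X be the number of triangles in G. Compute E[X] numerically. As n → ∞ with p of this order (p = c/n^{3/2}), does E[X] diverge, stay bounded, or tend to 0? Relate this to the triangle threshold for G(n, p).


Number of potential triangles: C(164, 3) = 721764.
Each occurs with probability p³ ≈ (0.001905)³ ≈ 6.908482e-09.
By linearity: E[X] = C(164, 3)·p³ ≈ 721764 · 6.908482e-09 ≈ 0.0050.
Since α = 3/2 > 1, p = c/n^{3/2} = o(1/n) is below the triangle threshold p ~ 1/n. Asymptotically E[X] ~ (c³/6)·n^{3(1−α)} = (4³/6)·n^{-1.5} → 0, so by Markov's inequality G has no triangles w.h.p.

E[X] ≈ 0.0050; in regime p = Θ(1/n^{3/2}) E[X] tends to 0 (below the triangle threshold p ~ 1/n).


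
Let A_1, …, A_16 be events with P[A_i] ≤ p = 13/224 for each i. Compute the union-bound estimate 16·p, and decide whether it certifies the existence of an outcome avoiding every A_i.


Union bound: P[∪_{i=1}^{16} A_i] ≤ Σ_i P[A_i] ≤ 16·p = 16·(13/224) = 13/14.
Numerically: 13/14 ≈ 0.929.
Is 13/14 < 1? YES.
Since P[∪ A_i] ≤ 13/14 < 1, the complement has P[∩ A_i^c] ≥ 1 − 13/14 = 1/14 > 0, so some outcome avoids every A_i.

16·p = 13/14 ≈ 0.929; existence CERTIFIED by the union bound.


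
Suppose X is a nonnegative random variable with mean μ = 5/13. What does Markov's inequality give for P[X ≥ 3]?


μ = E[X] = 5/13, a = 3.
Markov: P[X ≥ 3] ≤ μ/a = (5/13)/3 = 5/39.
Numerically: ≈ 0.12821.
(Since a = 3 > μ = 0.38462, the bound 5/39 is < 1 and informative.)

P[X ≥ 3] ≤ 5/39 ≈ 0.12821.


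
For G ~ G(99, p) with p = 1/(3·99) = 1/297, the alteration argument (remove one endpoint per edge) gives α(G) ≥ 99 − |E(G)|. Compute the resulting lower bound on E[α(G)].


E[|E(G)|] = C(99, 2)·p = 4851 · (1/297) = 49/3.
E[α(G)] ≥ n − E[|E(G)|] = 99 − 49/3 = 248/3.
Numerically: ≈ 82.66667.
(This is only a lower bound; the true E[α(G)] may be larger.)

E[α(G)] ≥ 248/3 ≈ 82.66667.


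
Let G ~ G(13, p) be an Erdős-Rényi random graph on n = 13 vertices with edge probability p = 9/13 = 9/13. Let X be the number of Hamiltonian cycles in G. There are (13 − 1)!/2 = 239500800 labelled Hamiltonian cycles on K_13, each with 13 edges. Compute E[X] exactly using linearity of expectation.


K_13 has (13 − 1)!/2 = 239500800 labelled Hamiltonian cycles.
For each such Hamiltonian cycle H, let X_H = 1 if all 13 edges of H are present in G. Then P[X_H = 1] = p^{13} = (9/13)^{13} = 2541865828329/302875106592253.
Summing the indicators: E[X] = Σ_H E[X_H] = 239500800 · p^{13} = 239500800 · 2541865828329/302875106592253 = 608778899377458163200/302875106592253.
Numerically: E[X] ≈ 2.01e+06.

E[X] = 239500800 · (9/13)^{13} = 608778899377458163200/302875106592253 ≈ 2.01e+06.


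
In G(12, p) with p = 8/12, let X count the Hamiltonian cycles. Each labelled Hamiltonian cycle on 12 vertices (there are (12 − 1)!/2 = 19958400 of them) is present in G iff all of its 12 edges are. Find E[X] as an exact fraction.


K_12 has (12 − 1)!/2 = 19958400 labelled Hamiltonian cycles.
For each such Hamiltonian cycle H, let X_H = 1 if all 12 edges of H are present in G. Then P[X_H = 1] = p^{12} = (2/3)^{12} = 4096/531441.
By linearity: E[X] = Σ_H E[X_H] = 19958400 · p^{12} = 19958400 · 4096/531441 = 1009254400/6561.
Numerically: E[X] ≈ 1.54e+05.

E[X] = 19958400 · (2/3)^{12} = 1009254400/6561 ≈ 1.54e+05.


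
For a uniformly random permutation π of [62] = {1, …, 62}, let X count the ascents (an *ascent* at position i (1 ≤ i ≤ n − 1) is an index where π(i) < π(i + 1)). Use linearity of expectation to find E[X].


Write X = Σ X_I over i = 1, …, 61, with X_I the indicator of one ascent.
There are 61 indicators.
For each fixed i, the pair (π(i), π(i+1)) is a uniformly random ordered pair of distinct values from {1, …, 62}; by symmetry P[π(i) < π(i+1)] = 1/2.
By linearity: E[X] = 61 · (1/2) = (62 − 1) · (1/2) = 61/2 ≈ 30.500000.

E[X] = 61/2 = 30.500000.


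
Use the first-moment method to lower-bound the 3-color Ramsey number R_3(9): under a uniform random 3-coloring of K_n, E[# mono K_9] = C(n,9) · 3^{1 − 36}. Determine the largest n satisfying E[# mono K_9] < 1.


We need C(n, 9) · 3^{1 − 36} < 1, i.e. C(n, 9) < 3^{36 − 1} = 50031545098999707.
Check values of n near the boundary:
  n = 297: C(297, 9) = 43842345008337645; 43842345008337645 < 50031545098999707? YES
  n = 298: C(298, 9) = 45207677551849890; 45207677551849890 < 50031545098999707? YES
  n = 299: C(299, 9) = 46610674441390059; 46610674441390059 < 50031545098999707? YES
  n = 300: C(300, 9) = 48052241692154700; 48052241692154700 < 50031545098999707? YES
  n = 301: C(301, 9) = 49533303936090975; 49533303936090975 < 50031545098999707? YES
  n = 302: C(302, 9) = 51054804739588650; 51054804739588650 < 50031545098999707? NO
  n = 303: C(303, 9) = 52617706925494425; 52617706925494425 < 50031545098999707? NO
  n = 304: C(304, 9) = 54222992899492560; 54222992899492560 < 50031545098999707? NO
The largest n with C(n, 9) < 50031545098999707 is n = 301 (where E[X] = 16511101312030325/16677181699666569 ≈ 0.990041). Hence R_3(9) > 301, i.e. R_3(9) ≥ 302.

Largest n = 301; hence R_3(9) > 301.


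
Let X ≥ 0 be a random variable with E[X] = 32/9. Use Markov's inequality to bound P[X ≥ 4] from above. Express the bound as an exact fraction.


μ = E[X] = 32/9, a = 4.
Markov: P[X ≥ 4] ≤ μ/a = (32/9)/4 = 8/9.
Numerically: ≈ 0.88889.
(Since a = 4 > μ = 3.55556, the bound 8/9 is < 1 and informative.)

P[X ≥ 4] ≤ 8/9 ≈ 0.88889.


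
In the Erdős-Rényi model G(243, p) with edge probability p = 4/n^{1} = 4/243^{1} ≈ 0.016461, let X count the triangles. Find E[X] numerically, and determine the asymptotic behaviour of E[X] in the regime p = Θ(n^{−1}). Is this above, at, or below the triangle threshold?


Number of potential triangles: C(243, 3) = 2362041.
Each occurs with probability p³ ≈ (0.016461)³ ≈ 4.4602700e-06.
By linearity: E[X] = C(243, 3)·p³ ≈ 2362041 · 4.4602700e-06 ≈ 10.53534.
Here α = 1, so p = 4/n is exactly at the triangle threshold p ~ 1/n. Asymptotically E[X] → c³/6 = 4³/6 = 32/3 ≈ 10.66667, a bounded constant. In this regime the triangle count is asymptotically Poisson(c³/6).

E[X] ≈ 10.53534; in regime p = Θ(1/n^{1}) E[X] stays bounded (at the triangle threshold p ~ 1/n).


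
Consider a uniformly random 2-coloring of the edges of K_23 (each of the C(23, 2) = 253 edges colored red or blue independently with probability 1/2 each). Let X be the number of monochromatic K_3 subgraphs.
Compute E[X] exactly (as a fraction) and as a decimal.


Let X = Σ_S X_S over the C(23, 3) = 1771 subsets S of size 3, where X_S = 1 if the K_3 on S is monochromatic.
For a fixed S, the K_3 on S has C(3, 2) = 3 edges. P[all 3 edges red] = (1/2)^3, and likewise for blue, so P[monochromatic] = 2·(1/2)^3 = 2^{1 − 3} = 1/4.
By linearity of expectation: E[X] = C(23, 3) · 2^{1 − 3} = 1771 · 1/4 = 1771/4.
Numerically: E[X] ≈ 442.750000.

E[X] = C(23,3)·2^(1−C(3,2)) = 1771/4 ≈ 442.750000.


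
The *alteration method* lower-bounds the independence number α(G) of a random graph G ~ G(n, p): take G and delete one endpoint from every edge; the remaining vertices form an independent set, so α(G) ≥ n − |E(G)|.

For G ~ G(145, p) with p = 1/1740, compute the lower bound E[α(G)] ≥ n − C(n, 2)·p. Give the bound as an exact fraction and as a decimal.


E[|E(G)|] = C(145, 2)·p = 10440 · (1/1740) = 6.
E[α(G)] ≥ n − E[|E(G)|] = 145 − 6 = 139.
Numerically: ≈ 139.000000.
(This is only a lower bound; the true E[α(G)] may be larger.)

E[α(G)] ≥ 139 ≈ 139.000000.


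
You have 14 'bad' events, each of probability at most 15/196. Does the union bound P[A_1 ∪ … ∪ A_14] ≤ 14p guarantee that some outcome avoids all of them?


Union bound: P[∪_{i=1}^{14} A_i] ≤ Σ_i P[A_i] ≤ 14·p = 14·(15/196) = 15/14.
Numerically: 15/14 ≈ 1.071.
Is 15/14 < 1? NO.
Since the bound 15/14 is ≥ 1, the union bound is uninformative here; it does NOT by itself certify existence.

14·p = 15/14 ≈ 1.071; existence NOT certified by the union bound.


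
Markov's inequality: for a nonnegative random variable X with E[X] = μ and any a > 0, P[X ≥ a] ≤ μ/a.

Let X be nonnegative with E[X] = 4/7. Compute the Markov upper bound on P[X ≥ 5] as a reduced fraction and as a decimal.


μ = E[X] = 4/7, a = 5.
Markov: P[X ≥ 5] ≤ μ/a = (4/7)/5 = 4/35.
Numerically: ≈ 0.1143.
(Since a = 5 > μ = 0.5714, the bound 4/35 is < 1 and informative.)

P[X ≥ 5] ≤ 4/35 ≈ 0.1143.


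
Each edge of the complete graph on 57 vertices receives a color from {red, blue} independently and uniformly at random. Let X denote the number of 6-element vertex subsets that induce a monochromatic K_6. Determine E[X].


Let X = Σ_S X_S over the C(57, 6) = 36288252 subsets S of size 6, where X_S = 1 if the K_6 on S is monochromatic.
For a fixed S, the K_6 on S has C(6, 2) = 15 edges. P[all 15 edges red] = (1/2)^15, and likewise for blue, so P[monochromatic] = 2·(1/2)^15 = 2^{1 − 15} = 1/16384.
By linearity: E[X] = C(57, 6) · 2^{1 − 15} = 36288252 · 1/16384 = 9072063/4096.
Numerically: E[X] ≈ 2214.8591.

E[X] = C(57,6)·2^(1−C(6,2)) = 9072063/4096 ≈ 2214.8591.


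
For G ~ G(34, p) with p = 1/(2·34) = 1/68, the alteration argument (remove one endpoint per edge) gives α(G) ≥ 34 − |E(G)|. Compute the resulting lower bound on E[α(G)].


E[|E(G)|] = C(34, 2)·p = 561 · (1/68) = 33/4.
E[α(G)] ≥ n − E[|E(G)|] = 34 − 33/4 = 103/4.
Numerically: ≈ 25.750000.
(This is only a lower bound; the true E[α(G)] may be larger.)

E[α(G)] ≥ 103/4 ≈ 25.750000.


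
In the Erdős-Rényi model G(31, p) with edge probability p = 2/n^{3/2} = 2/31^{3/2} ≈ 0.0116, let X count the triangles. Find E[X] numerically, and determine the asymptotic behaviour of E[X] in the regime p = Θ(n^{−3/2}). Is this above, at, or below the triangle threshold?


Number of potential triangles: C(31, 3) = 4495.
Each occurs with probability p³ ≈ (0.0116)³ ≈ 1.55583e-06.
By linearity: E[X] = C(31, 3)·p³ ≈ 4495 · 1.55583e-06 ≈ 0.007.
Since α = 3/2 > 1, p = c/n^{3/2} = o(1/n) is below the triangle threshold p ~ 1/n. Asymptotically E[X] ~ (c³/6)·n^{3(1−α)} = (2³/6)·n^{-1.5} → 0, so by Markov's inequality G has no triangles w.h.p.

E[X] ≈ 0.007; in regime p = Θ(1/n^{3/2}) E[X] tends to 0 (below the triangle threshold p ~ 1/n).
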